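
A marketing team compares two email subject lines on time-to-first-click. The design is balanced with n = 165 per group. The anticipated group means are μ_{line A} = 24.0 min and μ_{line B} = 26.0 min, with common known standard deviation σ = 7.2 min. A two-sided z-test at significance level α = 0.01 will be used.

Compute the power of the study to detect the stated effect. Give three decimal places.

Standardized effect: d = |μ_{line A} − μ_{line B}| / σ = |24.0 − 26.0| / 7.2 = 0.2778
Noncentrality parameter: δ = d·√(n/2) = 0.2778 × √(165/2) = 2.5230
Critical value for a two-sided test at α = 0.01: z_{α/2} = 2.576.
Power = Φ(δ − 2.576) + Φ(−δ − 2.576) = Φ(-0.053) + Φ(-5.099) = 0.4790 + 0.0000 = 0.4790.

Power ≈ 0.479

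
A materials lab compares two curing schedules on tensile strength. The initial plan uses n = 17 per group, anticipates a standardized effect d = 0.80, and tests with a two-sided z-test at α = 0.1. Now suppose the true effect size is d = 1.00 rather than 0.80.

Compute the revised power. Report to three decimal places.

With d = 1.00: δ = d·√(n/2) = 1.00 × √(17/2) = 2.9155. Critical value z_{0.05} = 1.645.
Revised power = Φ(δ − 1.645) + Φ(−δ − 1.645) = Φ(1.271) + Φ(-4.560) = 0.8981 + 0.0000 = 0.8981.

Power ≈ 0.898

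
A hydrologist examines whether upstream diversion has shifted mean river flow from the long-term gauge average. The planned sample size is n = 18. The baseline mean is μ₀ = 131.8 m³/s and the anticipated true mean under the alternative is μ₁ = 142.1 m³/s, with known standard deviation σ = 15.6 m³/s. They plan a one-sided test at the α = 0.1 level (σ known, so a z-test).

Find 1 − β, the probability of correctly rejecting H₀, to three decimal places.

Standardized effect: d = |μ₁ − μ₀| / σ = |142.1 − 131.8| / 15.6 = 0.6603
Noncentrality parameter: δ = d·√n = 0.6603 × √18 = 2.8012
Critical value for a one-sided test at α = 0.1: z_α = 1.282.
Power = Φ(δ − 1.282) = Φ(1.520) = 0.9357.

Power ≈ 0.936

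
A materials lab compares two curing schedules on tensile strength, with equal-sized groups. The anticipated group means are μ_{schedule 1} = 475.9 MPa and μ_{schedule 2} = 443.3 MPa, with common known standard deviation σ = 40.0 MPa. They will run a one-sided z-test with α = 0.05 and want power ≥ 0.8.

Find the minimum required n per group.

n = 19 per group

Standardized effect: d = |μ_{schedule 1} − μ_{schedule 2}| / σ = |475.9 − 443.3| / 40.0 = 0.8150
For power 0.8 need Φ(δ − z_{0.05}) = 0.8, so δ = z_{0.05} + z_{0.20} = 1.645 + 0.842 = 2.486.
δ = d·√(n/2) ⇒ n = 2(δ/d)² = 2 × (2.486 / 0.8150)² = 18.62.
Rounding up, n = 19 per group.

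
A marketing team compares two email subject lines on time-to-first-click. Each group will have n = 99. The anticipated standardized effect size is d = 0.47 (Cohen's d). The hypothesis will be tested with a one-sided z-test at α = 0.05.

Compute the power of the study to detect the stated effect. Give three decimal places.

Noncentrality parameter: δ = d·√(n/2) = 0.47 × √(99/2) = 3.3067
One-sided α = 0.05 → critical value z_{0.05} = 1.645.
Power = P(Z > 1.645 − δ) = Φ(1.662) = 0.9517.

Power ≈ 0.952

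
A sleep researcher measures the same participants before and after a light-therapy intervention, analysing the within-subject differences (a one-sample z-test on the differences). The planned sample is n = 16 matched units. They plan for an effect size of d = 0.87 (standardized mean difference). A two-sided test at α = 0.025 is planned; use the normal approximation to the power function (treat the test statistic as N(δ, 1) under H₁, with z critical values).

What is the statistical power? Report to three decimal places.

Noncentrality parameter: δ = d·√n = 0.87 × √16 = 3.4800
Two-sided α = 0.025 → critical value z_{0.0125} = 2.241.
Power = Φ(δ − 2.241) + Φ(−δ − 2.241) = Φ(1.239) + Φ(-5.721) = 0.8923 + 0.0000 = 0.8923.

Power ≈ 0.892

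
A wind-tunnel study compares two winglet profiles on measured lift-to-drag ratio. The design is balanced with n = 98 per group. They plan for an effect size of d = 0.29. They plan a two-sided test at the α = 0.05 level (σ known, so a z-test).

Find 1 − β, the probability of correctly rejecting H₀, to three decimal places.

Power ≈ 0.528

Noncentrality parameter: δ = d·√(n/2) = 0.29 × √(98/2) = 2.0300
Critical value for a two-sided test at α = 0.05: z_{α/2} = 1.960.
Power = Φ(δ − 1.960) + Φ(−δ − 1.960) = Φ(0.070) + Φ(-3.990) = 0.5279 + 0.0000 = 0.5280.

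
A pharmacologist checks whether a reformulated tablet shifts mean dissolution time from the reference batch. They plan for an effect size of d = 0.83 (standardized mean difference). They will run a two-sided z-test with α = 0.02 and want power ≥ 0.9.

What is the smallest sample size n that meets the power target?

For power 0.9 need Φ(δ − z_{0.01}) = 0.9, so δ = z_{0.01} + z_{0.10} = 2.326 + 1.282 = 3.608.
(For δ > 0 the lower-tail rejection region contributes negligibly to power, so the one-term inversion is standard.)
δ = d·√n ⇒ n = (δ/d)² = (3.608 / 0.83)² = 18.90.
Round up to the next whole unit.

n = 19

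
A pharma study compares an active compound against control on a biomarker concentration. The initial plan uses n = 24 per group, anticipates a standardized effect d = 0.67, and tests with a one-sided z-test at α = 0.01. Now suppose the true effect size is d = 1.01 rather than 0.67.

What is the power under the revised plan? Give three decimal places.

Power ≈ 0.879

With d = 1.01: δ = d·√(n/2) = 1.01 × √(24/2) = 3.4987. Critical value z_{0.01} = 2.326.
Revised power = Φ(δ − 2.326) = Φ(1.172) = 0.8795.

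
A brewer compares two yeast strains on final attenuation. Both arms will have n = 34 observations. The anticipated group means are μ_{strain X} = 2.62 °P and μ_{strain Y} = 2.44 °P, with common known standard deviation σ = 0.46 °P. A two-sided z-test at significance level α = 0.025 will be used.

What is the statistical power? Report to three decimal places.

Standardized effect: d = |μ_{strain X} − μ_{strain Y}| / σ = |2.62 − 2.44| / 0.46 = 0.3913
Noncentrality parameter: δ = d·√(n/2) = 0.3913 × √(34/2) = 1.6134
Two-sided α = 0.025 → critical value z_{0.0125} = 2.241.
Power = Φ(δ − 2.241) + Φ(−δ − 2.241) = Φ(-0.628) + Φ(-3.855) = 0.2650 + 0.0001 = 0.2651.

Power ≈ 0.265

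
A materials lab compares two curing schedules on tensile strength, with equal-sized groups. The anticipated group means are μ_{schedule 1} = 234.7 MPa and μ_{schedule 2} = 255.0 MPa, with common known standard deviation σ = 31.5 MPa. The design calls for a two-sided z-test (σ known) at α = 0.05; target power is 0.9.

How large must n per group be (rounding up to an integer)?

n = 51 per group

Standardized effect: d = |μ_{schedule 1} − μ_{schedule 2}| / σ = |234.7 − 255.0| / 31.5 = 0.6444
Set Φ(δ − 1.960) = 0.9; then δ − 1.960 = Φ⁻¹(0.9) = 1.282, giving δ = 3.242.
(Ignoring the negligible lower-tail rejection probability gives the usual closed-form inversion.)
δ = d·√(n/2) ⇒ n = 2(δ/d)² = 2 × (3.242 / 0.6444)² = 50.60.
Rounding up, n = 51 per group.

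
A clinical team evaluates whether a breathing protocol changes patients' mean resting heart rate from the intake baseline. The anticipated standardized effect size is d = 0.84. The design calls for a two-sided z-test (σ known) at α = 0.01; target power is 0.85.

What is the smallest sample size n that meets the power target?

n = 19

For power 0.85 need Φ(δ − z_{0.005}) = 0.85, so δ = z_{0.005} + z_{0.15} = 2.576 + 1.036 = 3.612.
(The Φ(−δ − z_{α/2}) term is vanishingly small for δ > 0 and is dropped in the standard sample-size formula.)
δ = d·√n ⇒ n = (δ/d)² = (3.612 / 0.84)² = 18.49.
Rounding up, n = 19.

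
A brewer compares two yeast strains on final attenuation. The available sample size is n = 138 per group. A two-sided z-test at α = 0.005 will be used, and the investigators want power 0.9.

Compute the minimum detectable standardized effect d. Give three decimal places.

Required noncentrality: δ = z_{0.0025} + z_{0.10} = 2.807 + 1.282 = 4.089.
(The second rejection-region term Φ(−δ − z_{α/2}) is negligible and dropped.)
δ = d·√(n/2) ⇒ d = δ/√(n/2) = 4.089/√(138/2) = 0.4922.

d ≈ 0.492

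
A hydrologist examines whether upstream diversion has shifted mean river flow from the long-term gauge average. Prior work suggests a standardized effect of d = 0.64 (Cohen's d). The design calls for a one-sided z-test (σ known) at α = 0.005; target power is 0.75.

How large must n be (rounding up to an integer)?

For power 0.75 need Φ(δ − z_{0.005}) = 0.75, so δ = z_{0.005} + z_{0.25} = 2.576 + 0.674 = 3.250.
δ = d·√n ⇒ n = (δ/d)² = (3.250 / 0.64)² = 25.79.
Rounding up, n = 26.

n = 26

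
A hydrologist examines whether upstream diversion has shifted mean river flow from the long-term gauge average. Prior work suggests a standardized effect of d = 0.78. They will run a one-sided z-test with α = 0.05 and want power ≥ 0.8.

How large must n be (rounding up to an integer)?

n = 11

For power 0.8 need Φ(δ − z_{0.05}) = 0.8, so δ = z_{0.05} + z_{0.20} = 1.645 + 0.842 = 2.486.
δ = d·√n ⇒ n = (δ/d)² = (2.486 / 0.78)² = 10.16.
Rounding up, n = 11.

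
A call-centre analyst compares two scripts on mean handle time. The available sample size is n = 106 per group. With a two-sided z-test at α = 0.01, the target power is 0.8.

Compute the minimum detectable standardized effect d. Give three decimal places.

Required noncentrality: δ = z_{0.005} + z_{0.20} = 2.576 + 0.842 = 3.417.
(Lower-tail contribution to power is negligible for δ > 0.)
δ = d·√(n/2) ⇒ d = δ/√(n/2) = 3.417/√(106/2) = 0.4694.

d ≈ 0.469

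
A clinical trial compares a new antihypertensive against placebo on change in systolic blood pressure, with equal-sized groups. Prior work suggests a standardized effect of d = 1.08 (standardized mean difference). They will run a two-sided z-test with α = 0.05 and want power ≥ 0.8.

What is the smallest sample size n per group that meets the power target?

n = 14 per group

Set Φ(δ − 1.960) = 0.8; then δ − 1.960 = Φ⁻¹(0.8) = 0.842, giving δ = 2.802.
(For δ > 0 the lower-tail rejection region contributes negligibly to power, so the one-term inversion is standard.)
δ = d·√(n/2) ⇒ n = 2(δ/d)² = 2 × (2.802 / 1.08)² = 13.46.
Rounding up, n = 14 per group.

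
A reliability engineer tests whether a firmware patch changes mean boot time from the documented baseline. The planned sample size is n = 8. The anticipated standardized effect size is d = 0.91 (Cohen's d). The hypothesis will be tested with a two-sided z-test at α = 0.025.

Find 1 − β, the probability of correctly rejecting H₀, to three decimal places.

Noncentrality parameter: δ = d·√n = 0.91 × √8 = 2.5739
Two-sided α = 0.025 → critical value z_{0.0125} = 2.241.
Power = Φ(δ − 2.241) + Φ(−δ − 2.241) = Φ(0.332) + Φ(-4.815) = 0.6302 + 0.0000 = 0.6302.

Power ≈ 0.630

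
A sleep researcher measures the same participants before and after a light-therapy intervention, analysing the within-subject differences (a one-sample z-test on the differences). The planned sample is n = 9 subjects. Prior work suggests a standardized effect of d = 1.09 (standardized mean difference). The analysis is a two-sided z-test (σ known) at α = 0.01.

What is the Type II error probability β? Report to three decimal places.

Noncentrality parameter: δ = d·√n = 1.09 × √9 = 3.2700
Two-sided α = 0.01 → critical value z_{0.005} = 2.576.
Power = Φ(δ − 2.576) + Φ(−δ − 2.576) = Φ(0.694) + Φ(-5.846) = 0.7562 + 0.0000 = 0.7562.
Type II error: β = 1 − power = 1 − 0.7562 = 0.2438.

β ≈ 0.244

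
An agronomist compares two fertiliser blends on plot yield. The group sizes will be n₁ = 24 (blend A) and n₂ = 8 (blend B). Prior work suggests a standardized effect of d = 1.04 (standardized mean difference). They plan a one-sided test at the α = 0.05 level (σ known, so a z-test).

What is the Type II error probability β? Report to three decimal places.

Noncentrality parameter: δ = d / √(1/n₁ + 1/n₂) = 1.04 / √(1/24 + 1/8) = 2.5475
One-sided α = 0.05 → critical value z_{0.05} = 1.645.
Power = Φ(δ − 1.645) = Φ(0.903) = 0.8166.
Type II error: β = 1 − power = 1 − 0.8166 = 0.1834.

β ≈ 0.183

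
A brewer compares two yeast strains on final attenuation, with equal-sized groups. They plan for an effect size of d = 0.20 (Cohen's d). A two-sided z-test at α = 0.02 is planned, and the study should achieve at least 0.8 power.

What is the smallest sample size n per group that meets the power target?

For power 0.8 need Φ(δ − z_{0.01}) = 0.8, so δ = z_{0.01} + z_{0.20} = 2.326 + 0.842 = 3.168.
(Ignoring the negligible lower-tail rejection probability gives the usual closed-form inversion.)
δ = d·√(n/2) ⇒ n = 2(δ/d)² = 2 × (3.168 / 0.20)² = 501.80.
Round up to the next whole unit.

n = 502 per group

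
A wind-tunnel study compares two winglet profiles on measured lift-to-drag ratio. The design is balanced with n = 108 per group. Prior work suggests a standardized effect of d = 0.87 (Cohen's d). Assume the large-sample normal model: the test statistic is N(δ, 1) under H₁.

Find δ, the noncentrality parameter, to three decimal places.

δ ≈ 6.393

The noncentrality parameter scales effect size by the design's sample-size factor: δ = d·√(n/2) = 0.87 × √(108/2) = 6.3932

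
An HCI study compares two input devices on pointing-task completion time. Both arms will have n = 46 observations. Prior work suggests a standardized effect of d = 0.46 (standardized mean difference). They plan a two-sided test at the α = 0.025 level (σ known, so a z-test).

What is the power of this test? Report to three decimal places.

Power ≈ 0.486

Noncentrality parameter: λ = d·√(n/2) = 0.46 × √(46/2) = 2.2061
Critical value for a two-sided test at α = 0.025: z_{α/2} = 2.241.
Power = Φ(λ − 2.241) + Φ(−λ − 2.241) = Φ(-0.035) + Φ(-4.447) = 0.4859 + 0.0000 = 0.4859.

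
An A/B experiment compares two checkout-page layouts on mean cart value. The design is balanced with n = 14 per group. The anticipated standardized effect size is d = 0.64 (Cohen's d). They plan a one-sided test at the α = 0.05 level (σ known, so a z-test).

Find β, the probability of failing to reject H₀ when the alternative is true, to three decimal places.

β ≈ 0.481

Noncentrality parameter: δ = d·√(n/2) = 0.64 × √(14/2) = 1.6933
Critical value for a one-sided test at α = 0.05: z_α = 1.645.
Power = P(Z > 1.645 − δ) = Φ(0.048) = 0.5193.
Type II error: β = 1 − power = 1 − 0.5193 = 0.4807.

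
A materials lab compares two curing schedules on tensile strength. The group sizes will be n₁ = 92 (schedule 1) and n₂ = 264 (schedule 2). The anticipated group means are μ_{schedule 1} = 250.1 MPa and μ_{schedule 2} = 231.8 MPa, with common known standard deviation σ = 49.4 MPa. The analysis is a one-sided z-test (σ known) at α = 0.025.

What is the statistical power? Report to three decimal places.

Power ≈ 0.864

Standardized effect: d = |μ_{schedule 1} − μ_{schedule 2}| / σ = |250.1 − 231.8| / 49.4 = 0.3704
Noncentrality parameter: δ = d / √(1/n₁ + 1/n₂) = 0.3704 / √(1/92 + 1/264) = 3.0598
Critical value for a one-sided test at α = 0.025: z_α = 1.960.
Power = Φ(δ − 1.960) = Φ(1.100) = 0.8643.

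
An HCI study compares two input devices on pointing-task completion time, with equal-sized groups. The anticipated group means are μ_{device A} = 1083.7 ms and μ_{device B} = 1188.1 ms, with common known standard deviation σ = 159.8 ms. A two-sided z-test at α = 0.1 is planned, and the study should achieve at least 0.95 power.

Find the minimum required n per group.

n = 51 per group

Standardized effect: d = |μ_{device A} − μ_{device B}| / σ = |1083.7 − 1188.1| / 159.8 = 0.6533
For power 0.95 need Φ(δ − z_{0.05}) = 0.95, so δ = z_{0.05} + z_{0.05} = 1.645 + 1.645 = 3.290.
(For δ > 0 the lower-tail rejection region contributes negligibly to power, so the one-term inversion is standard.)
δ = d·√(n/2) ⇒ n = 2(δ/d)² = 2 × (3.290 / 0.6533)² = 50.71.
Rounding up, n = 51 per group.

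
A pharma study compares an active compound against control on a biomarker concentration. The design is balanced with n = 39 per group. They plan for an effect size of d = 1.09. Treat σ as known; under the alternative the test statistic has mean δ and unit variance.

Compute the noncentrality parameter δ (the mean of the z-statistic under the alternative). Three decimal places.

The noncentrality parameter scales effect size by the design's sample-size factor: δ = d·√(n/2) = 1.09 × √(39/2) = 4.8133

δ ≈ 4.813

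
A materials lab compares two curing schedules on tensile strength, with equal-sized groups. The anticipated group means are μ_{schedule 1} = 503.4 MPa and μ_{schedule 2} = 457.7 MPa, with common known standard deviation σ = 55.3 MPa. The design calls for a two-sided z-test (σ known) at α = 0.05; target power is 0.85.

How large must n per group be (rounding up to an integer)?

Standardized effect: d = |μ_{schedule 1} − μ_{schedule 2}| / σ = |503.4 − 457.7| / 55.3 = 0.8264
For power 0.85 need Φ(δ − z_{0.025}) = 0.85, so δ = z_{0.025} + z_{0.15} = 1.960 + 1.036 = 2.996.
(The Φ(−δ − z_{α/2}) term is vanishingly small for δ > 0 and is dropped in the standard sample-size formula.)
δ = d·√(n/2) ⇒ n = 2(δ/d)² = 2 × (2.996 / 0.8264)² = 26.29.
Rounding up, n = 27 per group.

n = 27 per group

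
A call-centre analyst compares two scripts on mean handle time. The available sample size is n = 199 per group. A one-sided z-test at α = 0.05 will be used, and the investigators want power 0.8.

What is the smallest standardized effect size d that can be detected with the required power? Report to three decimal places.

Required noncentrality: δ = z_{0.05} + z_{0.20} = 1.645 + 0.842 = 2.486.
δ = d·√(n/2) ⇒ d = δ/√(n/2) = 2.486/√(199/2) = 0.2493.

d ≈ 0.249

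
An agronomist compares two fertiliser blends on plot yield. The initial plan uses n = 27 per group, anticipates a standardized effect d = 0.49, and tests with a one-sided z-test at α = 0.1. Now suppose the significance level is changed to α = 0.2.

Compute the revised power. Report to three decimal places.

Power ≈ 0.831

δ = d·√(n/2) = 0.49 × √(27/2) = 1.8004 (unchanged). New critical value: z_{0.2} = 0.842.
Revised power = Φ(δ − 0.842) = Φ(0.959) = 0.8312.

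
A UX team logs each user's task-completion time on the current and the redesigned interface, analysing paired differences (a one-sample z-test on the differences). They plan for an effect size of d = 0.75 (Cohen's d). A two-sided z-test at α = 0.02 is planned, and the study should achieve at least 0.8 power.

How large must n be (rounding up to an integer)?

Set Φ(δ − 2.326) = 0.8; then δ − 2.326 = Φ⁻¹(0.8) = 0.842, giving δ = 3.168.
(For δ > 0 the lower-tail rejection region contributes negligibly to power, so the one-term inversion is standard.)
δ = d·√n ⇒ n = (δ/d)² = (3.168 / 0.75)² = 17.84.
Round up to the next whole unit.

n = 18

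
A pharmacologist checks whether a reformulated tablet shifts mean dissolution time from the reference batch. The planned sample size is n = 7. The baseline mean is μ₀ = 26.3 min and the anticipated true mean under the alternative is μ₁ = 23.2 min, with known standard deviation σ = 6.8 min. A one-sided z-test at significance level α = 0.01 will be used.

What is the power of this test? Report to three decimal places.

Power ≈ 0.131

Standardized effect: d = |μ₁ − μ₀| / σ = |23.2 − 26.3| / 6.8 = 0.4559
Noncentrality parameter: δ = d·√n = 0.4559 × √7 = 1.2062
One-sided α = 0.01 → critical value z_{0.01} = 2.326.
Power = Φ(δ − 2.326) = Φ(-1.120) = 0.1313.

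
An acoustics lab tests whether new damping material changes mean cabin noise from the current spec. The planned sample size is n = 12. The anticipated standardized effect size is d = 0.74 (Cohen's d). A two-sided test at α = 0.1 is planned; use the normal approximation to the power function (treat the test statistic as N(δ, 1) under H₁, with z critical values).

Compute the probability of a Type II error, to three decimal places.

β ≈ 0.179

Noncentrality parameter: δ = d·√n = 0.74 × √12 = 2.5634
Two-sided α = 0.1 → critical value z_{0.05} = 1.645.
Power = Φ(δ − 1.645) + Φ(−δ − 1.645) = Φ(0.919) + Φ(-4.208) = 0.8208 + 0.0000 = 0.8209.
Type II error: β = 1 − power = 1 − 0.8209 = 0.1791.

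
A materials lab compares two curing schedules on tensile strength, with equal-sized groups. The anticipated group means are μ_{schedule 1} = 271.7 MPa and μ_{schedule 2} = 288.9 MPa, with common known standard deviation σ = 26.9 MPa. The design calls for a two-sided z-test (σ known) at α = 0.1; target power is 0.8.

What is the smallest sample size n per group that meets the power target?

n = 31 per group

Standardized effect: d = |μ_{schedule 1} − μ_{schedule 2}| / σ = |271.7 − 288.9| / 26.9 = 0.6394
Set Φ(δ − 1.645) = 0.8; then δ − 1.645 = Φ⁻¹(0.8) = 0.842, giving δ = 2.486.
(Ignoring the negligible lower-tail rejection probability gives the usual closed-form inversion.)
δ = d·√(n/2) ⇒ n = 2(δ/d)² = 2 × (2.486 / 0.6394)² = 30.24.
Rounding up, n = 31 per group.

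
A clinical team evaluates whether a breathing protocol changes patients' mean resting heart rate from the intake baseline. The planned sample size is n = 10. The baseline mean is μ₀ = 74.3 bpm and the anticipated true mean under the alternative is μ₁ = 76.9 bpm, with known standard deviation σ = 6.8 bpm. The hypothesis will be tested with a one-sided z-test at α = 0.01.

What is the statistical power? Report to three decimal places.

Power ≈ 0.132

Standardized effect: d = |μ₁ − μ₀| / σ = |76.9 − 74.3| / 6.8 = 0.3824
Noncentrality parameter: δ = d·√n = 0.3824 × √10 = 1.2091
One-sided α = 0.01 → critical value z_{0.01} = 2.326.
Power = P(Z > 2.326 − δ) = Φ(-1.117) = 0.1319.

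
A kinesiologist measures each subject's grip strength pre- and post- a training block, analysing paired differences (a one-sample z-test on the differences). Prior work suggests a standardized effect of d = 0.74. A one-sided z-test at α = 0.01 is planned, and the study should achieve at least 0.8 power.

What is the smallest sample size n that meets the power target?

n = 19

For power 0.8 need Φ(δ − z_{0.01}) = 0.8, so δ = z_{0.01} + z_{0.20} = 2.326 + 0.842 = 3.168.
δ = d·√n ⇒ n = (δ/d)² = (3.168 / 0.74)² = 18.33.
Rounding up, n = 19.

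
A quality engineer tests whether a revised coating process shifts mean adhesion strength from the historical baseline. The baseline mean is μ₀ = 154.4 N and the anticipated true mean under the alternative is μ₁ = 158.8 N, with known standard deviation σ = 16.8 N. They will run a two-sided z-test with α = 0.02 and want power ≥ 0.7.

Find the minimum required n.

n = 119

Standardized effect: d = |μ₁ − μ₀| / σ = |158.8 − 154.4| / 16.8 = 0.2619
For power 0.7 need Φ(δ − z_{0.01}) = 0.7, so δ = z_{0.01} + z_{0.30} = 2.326 + 0.524 = 2.851.
(The Φ(−δ − z_{α/2}) term is vanishingly small for δ > 0 and is dropped in the standard sample-size formula.)
δ = d·√n ⇒ n = (δ/d)² = (2.851 / 0.2619)² = 118.48.
Round up to the next whole unit.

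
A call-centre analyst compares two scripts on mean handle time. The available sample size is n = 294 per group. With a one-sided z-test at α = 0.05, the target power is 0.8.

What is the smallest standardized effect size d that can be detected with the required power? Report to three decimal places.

d ≈ 0.205

Required noncentrality: δ = z_{0.05} + z_{0.20} = 1.645 + 0.842 = 2.486.
δ = d·√(n/2) ⇒ d = δ/√(n/2) = 2.486/√(294/2) = 0.2051.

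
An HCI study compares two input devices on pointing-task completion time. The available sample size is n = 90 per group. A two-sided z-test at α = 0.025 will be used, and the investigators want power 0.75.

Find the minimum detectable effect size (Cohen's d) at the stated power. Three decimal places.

d ≈ 0.435

Required noncentrality: δ = z_{0.0125} + z_{0.25} = 2.241 + 0.674 = 2.916.
(Lower-tail contribution to power is negligible for δ > 0.)
δ = d·√(n/2) ⇒ d = δ/√(n/2) = 2.916/√(90/2) = 0.4347.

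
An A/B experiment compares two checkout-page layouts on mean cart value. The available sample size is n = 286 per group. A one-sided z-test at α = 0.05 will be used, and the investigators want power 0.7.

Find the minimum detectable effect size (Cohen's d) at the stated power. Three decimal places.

d ≈ 0.181

Need Φ(δ − 1.645) = 0.7, so δ = 1.645 + 0.524 = 2.169.
δ = d·√(n/2) ⇒ d = δ/√(n/2) = 2.169/√(286/2) = 0.1814.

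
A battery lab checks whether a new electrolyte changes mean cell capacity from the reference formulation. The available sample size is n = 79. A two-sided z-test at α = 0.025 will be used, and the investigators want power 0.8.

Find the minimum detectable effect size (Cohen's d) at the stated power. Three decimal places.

d ≈ 0.347

Need Φ(δ − 2.241) = 0.8, so δ = 2.241 + 0.842 = 3.083.
(The second rejection-region term Φ(−δ − z_{α/2}) is negligible and dropped.)
δ = d·√n ⇒ d = δ/√n = 3.083/√79 = 0.3469.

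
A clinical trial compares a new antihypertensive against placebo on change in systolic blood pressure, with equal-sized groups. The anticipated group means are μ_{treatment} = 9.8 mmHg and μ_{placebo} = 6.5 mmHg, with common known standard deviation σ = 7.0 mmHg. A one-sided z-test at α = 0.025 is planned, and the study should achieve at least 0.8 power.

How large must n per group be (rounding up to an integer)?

Standardized effect: d = |μ_{treatment} − μ_{placebo}| / σ = |9.8 − 6.5| / 7.0 = 0.4714
Set Φ(δ − 1.960) = 0.8; then δ − 1.960 = Φ⁻¹(0.8) = 0.842, giving δ = 2.802.
δ = d·√(n/2) ⇒ n = 2(δ/d)² = 2 × (2.802 / 0.4714)² = 70.63.
Round up to the next whole unit.

n = 71 per group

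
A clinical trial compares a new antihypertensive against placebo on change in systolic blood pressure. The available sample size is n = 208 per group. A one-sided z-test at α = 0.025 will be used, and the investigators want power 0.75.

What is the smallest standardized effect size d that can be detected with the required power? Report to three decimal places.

Need Φ(δ − 1.960) = 0.75, so δ = 1.960 + 0.674 = 2.634.
δ = d·√(n/2) ⇒ d = δ/√(n/2) = 2.634/√(208/2) = 0.2583.

d ≈ 0.258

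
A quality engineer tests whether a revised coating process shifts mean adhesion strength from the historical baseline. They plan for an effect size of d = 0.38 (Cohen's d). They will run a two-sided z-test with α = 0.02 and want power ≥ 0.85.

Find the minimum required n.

n = 79

Set Φ(δ − 2.326) = 0.85; then δ − 2.326 = Φ⁻¹(0.85) = 1.036, giving δ = 3.363.
(For δ > 0 the lower-tail rejection region contributes negligibly to power, so the one-term inversion is standard.)
δ = d·√n ⇒ n = (δ/d)² = (3.363 / 0.38)² = 78.31.
Rounding up, n = 79.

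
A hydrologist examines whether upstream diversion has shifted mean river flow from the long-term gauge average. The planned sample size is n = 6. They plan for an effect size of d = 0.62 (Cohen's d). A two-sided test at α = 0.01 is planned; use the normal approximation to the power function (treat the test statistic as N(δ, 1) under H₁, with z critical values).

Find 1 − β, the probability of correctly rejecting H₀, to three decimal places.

Noncentrality parameter: δ = d·√n = 0.62 × √6 = 1.5187
Critical value for a two-sided test at α = 0.01: z_{α/2} = 2.576.
Power = Φ(δ − 2.576) + Φ(−δ − 2.576) = Φ(-1.057) + Φ(-4.095) = 0.1452 + 0.0000 = 0.1452.

Power ≈ 0.145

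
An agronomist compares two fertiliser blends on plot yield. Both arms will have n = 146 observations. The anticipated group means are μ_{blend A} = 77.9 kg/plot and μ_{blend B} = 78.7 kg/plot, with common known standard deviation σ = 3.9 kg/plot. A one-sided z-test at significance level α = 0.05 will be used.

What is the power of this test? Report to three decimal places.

Power ≈ 0.543

Standardized effect: d = |μ_{blend A} − μ_{blend B}| / σ = |77.9 − 78.7| / 3.9 = 0.2051
Noncentrality parameter: δ = d·√(n/2) = 0.2051 × √(146/2) = 1.7526
Critical value for a one-sided test at α = 0.05: z_α = 1.645.
Power = Φ(δ − 1.645) = Φ(0.108) = 0.5429.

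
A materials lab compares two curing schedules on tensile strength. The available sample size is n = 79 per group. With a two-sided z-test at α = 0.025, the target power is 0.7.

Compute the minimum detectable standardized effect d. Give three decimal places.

d ≈ 0.440

Required noncentrality: δ = z_{0.0125} + z_{0.30} = 2.241 + 0.524 = 2.766.
(The second rejection-region term Φ(−δ − z_{α/2}) is negligible and dropped.)
δ = d·√(n/2) ⇒ d = δ/√(n/2) = 2.766/√(79/2) = 0.4401.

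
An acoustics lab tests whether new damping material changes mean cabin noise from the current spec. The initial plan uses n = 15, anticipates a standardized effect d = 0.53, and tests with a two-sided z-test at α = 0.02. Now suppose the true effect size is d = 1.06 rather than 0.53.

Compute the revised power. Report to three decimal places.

With d = 1.06: δ = d·√n = 1.06 × √15 = 4.1054. Critical value z_{0.01} = 2.326.
Revised power = Φ(δ − 2.326) + Φ(−δ − 2.326) = Φ(1.779) + Φ(-6.432) = 0.9624 + 0.0000 = 0.9624.

Power ≈ 0.962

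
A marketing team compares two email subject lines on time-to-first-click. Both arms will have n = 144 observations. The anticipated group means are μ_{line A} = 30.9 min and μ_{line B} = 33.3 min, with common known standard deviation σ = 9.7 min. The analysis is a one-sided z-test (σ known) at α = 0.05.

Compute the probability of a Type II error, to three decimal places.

β ≈ 0.325

Standardized effect: d = |μ_{line A} − μ_{line B}| / σ = |30.9 − 33.3| / 9.7 = 0.2474
Noncentrality parameter: δ = d·√(n/2) = 0.2474 × √(144/2) = 2.0995
One-sided α = 0.05 → critical value z_{0.05} = 1.645.
Power = Φ(δ − 1.645) = Φ(0.455) = 0.6753.
Type II error: β = 1 − power = 1 − 0.6753 = 0.3247.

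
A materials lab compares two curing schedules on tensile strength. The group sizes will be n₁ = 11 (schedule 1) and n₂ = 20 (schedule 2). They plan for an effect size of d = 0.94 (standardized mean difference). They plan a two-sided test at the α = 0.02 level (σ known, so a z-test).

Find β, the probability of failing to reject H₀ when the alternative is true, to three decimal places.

β ≈ 0.429

Noncentrality parameter: δ = d / √(1/n₁ + 1/n₂) = 0.94 / √(1/11 + 1/20) = 2.5041
Critical value for a two-sided test at α = 0.02: z_{α/2} = 2.326.
Power = Φ(δ − 2.326) + Φ(−δ − 2.326) = Φ(0.178) + Φ(-4.830) = 0.5706 + 0.0000 = 0.5706.
Type II error: β = 1 − power = 1 − 0.5706 = 0.4294.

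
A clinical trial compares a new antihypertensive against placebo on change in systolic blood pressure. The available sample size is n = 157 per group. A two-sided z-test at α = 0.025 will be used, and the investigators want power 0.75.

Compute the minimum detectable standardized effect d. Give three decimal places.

d ≈ 0.329

Need Φ(δ − 2.241) = 0.75, so δ = 2.241 + 0.674 = 2.916.
(Lower-tail contribution to power is negligible for δ > 0.)
δ = d·√(n/2) ⇒ d = δ/√(n/2) = 2.916/√(157/2) = 0.3291.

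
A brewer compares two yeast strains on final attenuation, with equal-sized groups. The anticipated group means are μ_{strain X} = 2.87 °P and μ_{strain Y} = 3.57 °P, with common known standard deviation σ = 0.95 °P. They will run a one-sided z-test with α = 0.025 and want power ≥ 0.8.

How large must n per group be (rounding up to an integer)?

Standardized effect: d = |μ_{strain X} − μ_{strain Y}| / σ = |2.87 − 3.57| / 0.95 = 0.7368
For power 0.8 need Φ(δ − z_{0.025}) = 0.8, so δ = z_{0.025} + z_{0.20} = 1.960 + 0.842 = 2.802.
δ = d·√(n/2) ⇒ n = 2(δ/d)² = 2 × (2.802 / 0.7368)² = 28.91.
Round up to the next whole unit.

n = 29 per group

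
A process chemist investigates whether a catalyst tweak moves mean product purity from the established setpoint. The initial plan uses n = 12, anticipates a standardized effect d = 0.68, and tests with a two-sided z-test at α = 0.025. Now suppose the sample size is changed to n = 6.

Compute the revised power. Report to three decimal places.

Power ≈ 0.282

With n = 6: δ = d·√n = 0.68 × √6 = 1.6657. Critical value z_{0.0125} = 2.241.
Revised power = Φ(δ − 2.241) + Φ(−δ − 2.241) = Φ(-0.576) + Φ(-3.907) = 0.2824 + 0.0000 = 0.2824.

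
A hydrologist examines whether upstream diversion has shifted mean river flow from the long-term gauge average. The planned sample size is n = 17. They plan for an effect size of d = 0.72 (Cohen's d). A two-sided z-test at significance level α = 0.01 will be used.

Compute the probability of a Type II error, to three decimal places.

β ≈ 0.347

Noncentrality parameter: λ = d·√n = 0.72 × √17 = 2.9686
Critical value for a two-sided test at α = 0.01: z_{α/2} = 2.576.
Power = Φ(λ − 2.576) + Φ(−λ − 2.576) = Φ(0.393) + Φ(-5.544) = 0.6528 + 0.0000 = 0.6528.
Type II error: β = 1 − power = 1 − 0.6528 = 0.3472.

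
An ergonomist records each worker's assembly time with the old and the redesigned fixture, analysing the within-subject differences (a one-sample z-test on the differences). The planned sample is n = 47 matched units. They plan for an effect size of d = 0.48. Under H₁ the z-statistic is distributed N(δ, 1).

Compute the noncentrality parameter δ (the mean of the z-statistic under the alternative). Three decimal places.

δ = d·√n = 0.48 × √47 = 3.2907

δ ≈ 3.291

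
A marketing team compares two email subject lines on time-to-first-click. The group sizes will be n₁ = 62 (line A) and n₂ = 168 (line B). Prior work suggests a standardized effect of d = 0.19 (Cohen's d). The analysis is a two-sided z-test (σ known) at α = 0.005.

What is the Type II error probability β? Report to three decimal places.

β ≈ 0.937

Noncentrality parameter: δ = d / √(1/n₁ + 1/n₂) = 0.19 / √(1/62 + 1/168) = 1.2786
Two-sided α = 0.005 → critical value z_{0.0025} = 2.807.
Power = Φ(δ − 2.807) + Φ(−δ − 2.807) = Φ(-1.528) + Φ(-4.086) = 0.0632 + 0.0000 = 0.0632.
Type II error: β = 1 − power = 1 − 0.0632 = 0.9368.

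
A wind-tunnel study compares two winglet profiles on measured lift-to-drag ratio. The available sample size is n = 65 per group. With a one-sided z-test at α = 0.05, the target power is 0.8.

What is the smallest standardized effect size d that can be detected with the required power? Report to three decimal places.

Need Φ(δ − 1.645) = 0.8, so δ = 1.645 + 0.842 = 2.486.
δ = d·√(n/2) ⇒ d = δ/√(n/2) = 2.486/√(65/2) = 0.4362.

d ≈ 0.436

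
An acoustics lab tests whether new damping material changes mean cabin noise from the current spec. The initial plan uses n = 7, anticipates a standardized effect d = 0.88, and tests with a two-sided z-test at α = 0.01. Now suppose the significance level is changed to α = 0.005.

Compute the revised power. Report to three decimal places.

δ = d·√n = 0.88 × √7 = 2.3283 (unchanged). New critical value: z_{0.0025} = 2.807.
Revised power = Φ(δ − 2.807) + Φ(−δ − 2.807) = Φ(-0.479) + Φ(-5.135) = 0.3161 + 0.0000 = 0.3161.

Power ≈ 0.316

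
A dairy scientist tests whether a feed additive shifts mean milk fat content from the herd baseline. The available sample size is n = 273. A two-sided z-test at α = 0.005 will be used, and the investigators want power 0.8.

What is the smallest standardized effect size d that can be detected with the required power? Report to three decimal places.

Need Φ(δ − 2.807) = 0.8, so δ = 2.807 + 0.842 = 3.649.
(Lower-tail contribution to power is negligible for δ > 0.)
δ = d·√n ⇒ d = δ/√n = 3.649/√273 = 0.2208.

d ≈ 0.221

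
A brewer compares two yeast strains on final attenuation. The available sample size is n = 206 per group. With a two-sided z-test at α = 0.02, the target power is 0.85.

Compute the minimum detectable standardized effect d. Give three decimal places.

Need Φ(δ − 2.326) = 0.85, so δ = 2.326 + 1.036 = 3.363.
(Lower-tail contribution to power is negligible for δ > 0.)
δ = d·√(n/2) ⇒ d = δ/√(n/2) = 3.363/√(206/2) = 0.3313.

d ≈ 0.331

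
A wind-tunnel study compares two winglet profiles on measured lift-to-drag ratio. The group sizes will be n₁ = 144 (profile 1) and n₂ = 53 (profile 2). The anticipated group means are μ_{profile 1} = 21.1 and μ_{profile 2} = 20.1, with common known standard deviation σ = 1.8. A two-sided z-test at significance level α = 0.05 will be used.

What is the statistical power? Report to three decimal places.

Power ≈ 0.933

Standardized effect: d = |μ_{profile 1} − μ_{profile 2}| / σ = |21.1 − 20.1| / 1.8 = 0.5556
Noncentrality parameter: δ = d / √(1/n₁ + 1/n₂) = 0.5556 / √(1/144 + 1/53) = 3.4579
Critical value for a two-sided test at α = 0.05: z_{α/2} = 1.960.
Power = Φ(δ − 1.960) + Φ(−δ − 1.960) = Φ(1.498) + Φ(-5.418) = 0.9329 + 0.0000 = 0.9329.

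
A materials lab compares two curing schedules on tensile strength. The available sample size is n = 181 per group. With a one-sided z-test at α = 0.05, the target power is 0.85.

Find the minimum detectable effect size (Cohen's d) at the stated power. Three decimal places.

Need Φ(δ − 1.645) = 0.85, so δ = 1.645 + 1.036 = 2.681.
δ = d·√(n/2) ⇒ d = δ/√(n/2) = 2.681/√(181/2) = 0.2819.

d ≈ 0.282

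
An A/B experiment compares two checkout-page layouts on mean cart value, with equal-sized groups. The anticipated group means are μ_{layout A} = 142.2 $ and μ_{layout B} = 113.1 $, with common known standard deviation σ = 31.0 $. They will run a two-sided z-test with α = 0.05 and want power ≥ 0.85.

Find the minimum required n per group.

n = 21 per group

Standardized effect: d = |μ_{layout A} − μ_{layout B}| / σ = |142.2 − 113.1| / 31.0 = 0.9387
For power 0.85 need Φ(δ − z_{0.025}) = 0.85, so δ = z_{0.025} + z_{0.15} = 1.960 + 1.036 = 2.996.
(Ignoring the negligible lower-tail rejection probability gives the usual closed-form inversion.)
δ = d·√(n/2) ⇒ n = 2(δ/d)² = 2 × (2.996 / 0.9387)² = 20.38.
Rounding up, n = 21 per group.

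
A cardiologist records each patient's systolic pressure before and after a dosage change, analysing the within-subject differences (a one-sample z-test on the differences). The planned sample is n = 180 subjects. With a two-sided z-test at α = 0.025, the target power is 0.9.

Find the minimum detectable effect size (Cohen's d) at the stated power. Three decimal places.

Required noncentrality: δ = z_{0.0125} + z_{0.10} = 2.241 + 1.282 = 3.523.
(Lower-tail contribution to power is negligible for δ > 0.)
δ = d·√n ⇒ d = δ/√n = 3.523/√180 = 0.2626.

d ≈ 0.263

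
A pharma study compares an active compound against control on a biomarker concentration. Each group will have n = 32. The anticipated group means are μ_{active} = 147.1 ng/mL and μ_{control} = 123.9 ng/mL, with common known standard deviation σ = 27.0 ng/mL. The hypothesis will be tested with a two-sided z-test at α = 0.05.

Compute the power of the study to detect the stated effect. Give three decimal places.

Power ≈ 0.930

Standardized effect: d = |μ_{active} − μ_{control}| / σ = |147.1 − 123.9| / 27.0 = 0.8593
Noncentrality parameter: λ = d·√(n/2) = 0.8593 × √(32/2) = 3.4370
Critical value for a two-sided test at α = 0.05: z_{α/2} = 1.960.
Power = Φ(λ − 1.960) + Φ(−λ − 1.960) = Φ(1.477) + Φ(-5.397) = 0.9302 + 0.0000 = 0.9302.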